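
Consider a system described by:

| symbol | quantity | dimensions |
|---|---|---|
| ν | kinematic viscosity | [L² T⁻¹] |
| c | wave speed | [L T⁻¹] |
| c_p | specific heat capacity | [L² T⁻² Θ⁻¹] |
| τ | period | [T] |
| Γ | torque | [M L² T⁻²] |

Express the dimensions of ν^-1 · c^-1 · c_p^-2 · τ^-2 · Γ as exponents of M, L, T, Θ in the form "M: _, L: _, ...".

M: 1, L: -5, T: 2, Θ: 2

Collect each base-dimension exponent across the product:
  M: −(0) − (0) − 2·(0) − 2·(0) + (1) = 1
  L: −(2) − (1) − 2·(2) − 2·(0) + (2) = -5
  T: −(-1) − (-1) − 2·(-2) − 2·(1) + (-2) = 2
  Θ: −(0) − (0) − 2·(-1) − 2·(0) + (0) = 2
So the dimensions are [M L⁻⁵ T² Θ²].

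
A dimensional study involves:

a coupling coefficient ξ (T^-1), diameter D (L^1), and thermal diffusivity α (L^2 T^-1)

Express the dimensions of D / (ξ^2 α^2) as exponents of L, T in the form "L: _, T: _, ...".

Collect each base-dimension exponent across the product:
  L: −2·(0) + (1) − 2·(2) = -3
  T: −2·(-1) + (0) − 2·(-1) = 4
So the dimensions are [L⁻³ T⁴].

L: -3, T: 4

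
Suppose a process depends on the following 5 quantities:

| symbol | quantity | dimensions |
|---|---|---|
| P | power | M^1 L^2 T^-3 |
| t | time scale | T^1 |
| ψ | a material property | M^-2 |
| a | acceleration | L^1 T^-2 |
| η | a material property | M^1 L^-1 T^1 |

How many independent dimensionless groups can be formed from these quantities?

There are 5 variables and 3 base dimensions (M, L, T).
The dimension matrix has rank 3.
Independent dimensionless groups: 5 − 3 = 2.

2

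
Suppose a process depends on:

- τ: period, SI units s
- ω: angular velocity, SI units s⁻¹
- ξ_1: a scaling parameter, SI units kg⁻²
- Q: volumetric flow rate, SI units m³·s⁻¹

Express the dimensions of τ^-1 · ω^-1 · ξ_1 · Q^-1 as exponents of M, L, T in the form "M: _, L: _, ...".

Collect each base-dimension exponent across the product:
  M: −(0) − (0) + (-2) − (0) = -2
  L: −(0) − (0) + (0) − (3) = -3
  T: −(1) − (-1) + (0) − (-1) = 1
So the dimensions are [M⁻² L⁻³ T].

M: -2, L: -3, T: 1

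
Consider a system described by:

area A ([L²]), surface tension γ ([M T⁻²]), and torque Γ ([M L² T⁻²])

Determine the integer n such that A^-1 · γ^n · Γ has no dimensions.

-1

Balance the M exponent: (1)·n from γ, plus −(0) + (1) = 1 from the rest, must sum to zero.
n + 1 = 0, so n = -1.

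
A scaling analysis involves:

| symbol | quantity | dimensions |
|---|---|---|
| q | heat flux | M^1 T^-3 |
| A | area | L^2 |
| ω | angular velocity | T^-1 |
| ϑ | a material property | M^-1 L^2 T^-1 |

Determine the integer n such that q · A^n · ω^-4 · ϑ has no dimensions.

Balance the L exponent: (2)·n from A, plus (0) − 4·(0) + (2) = 2 from the rest, must sum to zero.
2n + 2 = 0, so n = -1.

-1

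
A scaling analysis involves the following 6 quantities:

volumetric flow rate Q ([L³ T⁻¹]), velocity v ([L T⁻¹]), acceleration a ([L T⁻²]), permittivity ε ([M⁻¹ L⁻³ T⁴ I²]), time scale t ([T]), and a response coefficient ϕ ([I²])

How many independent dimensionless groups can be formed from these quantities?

There are 6 variables and 4 base dimensions (M, L, T, I).
The dimension matrix has rank 4.
Independent dimensionless groups: 6 − 4 = 2.

2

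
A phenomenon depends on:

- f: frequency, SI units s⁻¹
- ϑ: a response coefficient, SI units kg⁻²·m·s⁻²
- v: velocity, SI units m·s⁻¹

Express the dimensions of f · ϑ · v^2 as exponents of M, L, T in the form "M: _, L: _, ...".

M: -2, L: 3, T: -5

Collect each base-dimension exponent across the product:
  M: (0) + (-2) + 2·(0) = -2
  L: (0) + (1) + 2·(1) = 3
  T: (-1) + (-2) + 2·(-1) = -5
So the dimensions are [M⁻² L³ T⁻⁵].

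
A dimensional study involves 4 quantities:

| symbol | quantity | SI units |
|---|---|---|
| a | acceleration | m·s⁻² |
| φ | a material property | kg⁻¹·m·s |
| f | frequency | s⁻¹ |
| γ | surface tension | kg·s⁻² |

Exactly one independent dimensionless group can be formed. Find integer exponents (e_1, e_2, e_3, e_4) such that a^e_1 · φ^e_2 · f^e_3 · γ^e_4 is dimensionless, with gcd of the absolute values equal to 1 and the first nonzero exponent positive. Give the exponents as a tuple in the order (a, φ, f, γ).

(1, -1, -1, -1)

M: e_1·(0) + e_2·(-1) + e_3·(0) + e_4·(1) = 0
L: e_1·(1) + e_2·(1) + e_3·(0) + e_4·(0) = 0
T: e_1·(-2) + e_2·(1) + e_3·(-1) + e_4·(-2) = 0
Solving this homogeneous linear system for the smallest-integer solution (first nonzero entry positive) gives (1, -1, -1, -1).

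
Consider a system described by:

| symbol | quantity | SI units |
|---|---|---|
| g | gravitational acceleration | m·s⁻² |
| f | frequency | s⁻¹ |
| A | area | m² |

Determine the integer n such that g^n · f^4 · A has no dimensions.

-2

Balance the L exponent: (1)·n from g, plus 4·(0) + (2) = 2 from the rest, must sum to zero.
n + 2 = 0, so n = -2.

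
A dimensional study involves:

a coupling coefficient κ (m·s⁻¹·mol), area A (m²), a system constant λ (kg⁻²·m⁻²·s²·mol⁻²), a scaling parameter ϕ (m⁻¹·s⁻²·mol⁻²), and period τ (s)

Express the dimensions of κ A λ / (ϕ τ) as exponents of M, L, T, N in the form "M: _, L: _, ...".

M: -2, L: 2, T: 2, N: 1

Collect each base-dimension exponent across the product:
  M: (0) + (0) + (-2) − (0) − (0) = -2
  L: (1) + (2) + (-2) − (-1) − (0) = 2
  T: (-1) + (0) + (2) − (-2) − (1) = 2
  N: (1) + (0) + (-2) − (-2) − (0) = 1
So the dimensions are [M⁻² L² T² N].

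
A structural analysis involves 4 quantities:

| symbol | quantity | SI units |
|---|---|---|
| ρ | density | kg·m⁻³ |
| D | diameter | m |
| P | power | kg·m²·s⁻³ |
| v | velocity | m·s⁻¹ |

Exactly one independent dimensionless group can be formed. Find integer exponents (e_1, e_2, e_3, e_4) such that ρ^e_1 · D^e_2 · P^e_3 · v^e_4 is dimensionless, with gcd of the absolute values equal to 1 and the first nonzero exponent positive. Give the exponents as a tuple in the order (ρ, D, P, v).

(1, 2, -1, 3)

M: e_1·(1) + e_2·(0) + e_3·(1) + e_4·(0) = 0
L: e_1·(-3) + e_2·(1) + e_3·(2) + e_4·(1) = 0
T: e_1·(0) + e_2·(0) + e_3·(-3) + e_4·(-1) = 0
Solving this homogeneous linear system for the smallest-integer solution (first nonzero entry positive) gives (1, 2, -1, 3).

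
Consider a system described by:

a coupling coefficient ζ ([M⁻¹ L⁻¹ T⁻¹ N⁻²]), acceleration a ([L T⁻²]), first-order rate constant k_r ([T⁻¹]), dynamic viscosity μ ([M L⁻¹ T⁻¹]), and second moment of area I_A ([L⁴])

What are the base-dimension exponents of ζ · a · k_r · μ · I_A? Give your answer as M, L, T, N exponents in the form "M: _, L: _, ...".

Collect each base-dimension exponent across the product:
  M: (-1) + (0) + (0) + (1) + (0) = 0
  L: (-1) + (1) + (0) + (-1) + (4) = 3
  T: (-1) + (-2) + (-1) + (-1) + (0) = -5
  N: (-2) + (0) + (0) + (0) + (0) = -2
So the dimensions are [L³ T⁻⁵ N⁻²].

M: 0, L: 3, T: -5, N: -2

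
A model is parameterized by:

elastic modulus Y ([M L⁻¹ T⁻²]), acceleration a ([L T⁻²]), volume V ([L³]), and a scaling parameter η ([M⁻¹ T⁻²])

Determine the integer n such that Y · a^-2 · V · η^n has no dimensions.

1

Balance the M exponent: (-1)·n from η, plus (1) − 2·(0) + (0) = 1 from the rest, must sum to zero.
−n + 1 = 0, so n = 1.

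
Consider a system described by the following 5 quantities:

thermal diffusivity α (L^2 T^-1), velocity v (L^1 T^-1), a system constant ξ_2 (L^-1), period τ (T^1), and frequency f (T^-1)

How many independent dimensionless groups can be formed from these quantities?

3

There are 5 variables and 2 base dimensions (L, T).
The dimension matrix has rank 2.
Independent dimensionless groups: 5 − 2 = 3.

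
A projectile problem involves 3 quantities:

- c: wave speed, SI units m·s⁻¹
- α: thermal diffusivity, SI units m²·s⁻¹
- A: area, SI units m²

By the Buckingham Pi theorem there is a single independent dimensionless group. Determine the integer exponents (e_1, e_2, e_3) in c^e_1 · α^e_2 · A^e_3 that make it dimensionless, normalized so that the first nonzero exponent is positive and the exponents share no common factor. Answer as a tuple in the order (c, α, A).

(2, -2, 1)

L: e_1·(1) + e_2·(2) + e_3·(2) = 0
T: e_1·(-1) + e_2·(-1) + e_3·(0) = 0
Solving this homogeneous linear system for the smallest-integer solution (first nonzero entry positive) gives (2, -2, 1).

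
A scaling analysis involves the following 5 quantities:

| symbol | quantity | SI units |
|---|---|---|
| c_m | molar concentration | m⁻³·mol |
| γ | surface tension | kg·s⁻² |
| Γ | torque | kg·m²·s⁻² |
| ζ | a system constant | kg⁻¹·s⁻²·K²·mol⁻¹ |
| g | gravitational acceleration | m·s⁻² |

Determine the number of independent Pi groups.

There are 5 variables and 5 base dimensions (M, L, T, Θ, N).
The dimension matrix has rank 5.
Independent dimensionless groups: 5 − 5 = 0.

0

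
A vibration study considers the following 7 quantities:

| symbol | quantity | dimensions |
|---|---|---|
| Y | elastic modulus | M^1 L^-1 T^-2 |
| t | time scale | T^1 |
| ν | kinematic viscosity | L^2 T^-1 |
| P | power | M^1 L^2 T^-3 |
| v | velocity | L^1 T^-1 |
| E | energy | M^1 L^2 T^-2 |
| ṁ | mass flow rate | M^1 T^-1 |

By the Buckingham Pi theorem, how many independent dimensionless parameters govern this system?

There are 7 variables and 3 base dimensions (M, L, T).
The dimension matrix has rank 3.
Independent dimensionless groups: 7 − 3 = 4.

4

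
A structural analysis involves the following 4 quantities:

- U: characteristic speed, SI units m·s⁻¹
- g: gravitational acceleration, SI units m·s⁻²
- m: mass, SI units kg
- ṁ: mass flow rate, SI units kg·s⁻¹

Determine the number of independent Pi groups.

1

There are 4 variables and 3 base dimensions (M, L, T).
The dimension matrix has rank 3.
Independent dimensionless groups: 4 − 3 = 1.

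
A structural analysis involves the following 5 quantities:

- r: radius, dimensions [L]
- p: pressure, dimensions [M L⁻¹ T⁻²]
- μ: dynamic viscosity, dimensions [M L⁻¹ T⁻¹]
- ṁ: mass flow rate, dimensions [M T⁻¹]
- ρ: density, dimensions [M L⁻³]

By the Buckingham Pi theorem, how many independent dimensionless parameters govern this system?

There are 5 variables and 3 base dimensions (M, L, T).
The dimension matrix has rank 3.
Independent dimensionless groups: 5 − 3 = 2.

2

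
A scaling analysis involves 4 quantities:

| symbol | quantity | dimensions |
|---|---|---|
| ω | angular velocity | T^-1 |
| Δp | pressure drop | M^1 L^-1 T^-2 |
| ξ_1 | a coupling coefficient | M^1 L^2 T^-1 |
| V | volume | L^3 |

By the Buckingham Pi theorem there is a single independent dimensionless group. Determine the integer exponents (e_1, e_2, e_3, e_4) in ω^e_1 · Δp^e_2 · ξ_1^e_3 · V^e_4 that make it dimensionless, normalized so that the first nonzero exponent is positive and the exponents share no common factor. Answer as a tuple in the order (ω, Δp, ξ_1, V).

M: e_1·(0) + e_2·(1) + e_3·(1) + e_4·(0) = 0
L: e_1·(0) + e_2·(-1) + e_3·(2) + e_4·(3) = 0
T: e_1·(-1) + e_2·(-2) + e_3·(-1) + e_4·(0) = 0
Solving this homogeneous linear system for the smallest-integer solution (first nonzero entry positive) gives (1, -1, 1, -1).

(1, -1, 1, -1)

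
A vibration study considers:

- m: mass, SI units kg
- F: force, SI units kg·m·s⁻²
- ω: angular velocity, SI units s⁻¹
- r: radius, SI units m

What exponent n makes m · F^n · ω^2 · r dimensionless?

Balance the M exponent: (1)·n from F, plus (1) + 2·(0) + (0) = 1 from the rest, must sum to zero.
n + 1 = 0, so n = -1.

-1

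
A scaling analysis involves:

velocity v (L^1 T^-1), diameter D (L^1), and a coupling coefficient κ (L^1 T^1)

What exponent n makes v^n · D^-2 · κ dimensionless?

1

Balance the L exponent: (1)·n from v, plus −2·(1) + (1) = -1 from the rest, must sum to zero.
n − 1 = 0, so n = 1.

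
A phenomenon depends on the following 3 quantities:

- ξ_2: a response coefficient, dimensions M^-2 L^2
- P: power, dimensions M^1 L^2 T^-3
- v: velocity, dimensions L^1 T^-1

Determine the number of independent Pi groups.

There are 3 variables and 3 base dimensions (M, L, T).
The dimension matrix has rank 2 (less than 3: the dimension vectors are linearly dependent).
Independent dimensionless groups: 3 − 2 = 1.

1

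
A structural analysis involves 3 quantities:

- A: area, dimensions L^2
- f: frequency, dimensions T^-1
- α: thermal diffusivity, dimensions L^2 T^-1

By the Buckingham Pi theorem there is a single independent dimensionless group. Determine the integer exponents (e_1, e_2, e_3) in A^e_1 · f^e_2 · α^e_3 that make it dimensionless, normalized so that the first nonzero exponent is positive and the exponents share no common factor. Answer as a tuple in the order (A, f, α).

L: e_1·(2) + e_2·(0) + e_3·(2) = 0
T: e_1·(0) + e_2·(-1) + e_3·(-1) = 0
Solving this homogeneous linear system for the smallest-integer solution (first nonzero entry positive) gives (1, 1, -1).

(1, 1, -1)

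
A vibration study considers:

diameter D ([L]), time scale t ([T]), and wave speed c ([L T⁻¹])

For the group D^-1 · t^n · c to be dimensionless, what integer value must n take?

Balance the T exponent: (1)·n from t, plus −(0) + (-1) = -1 from the rest, must sum to zero.
n − 1 = 0, so n = 1.

1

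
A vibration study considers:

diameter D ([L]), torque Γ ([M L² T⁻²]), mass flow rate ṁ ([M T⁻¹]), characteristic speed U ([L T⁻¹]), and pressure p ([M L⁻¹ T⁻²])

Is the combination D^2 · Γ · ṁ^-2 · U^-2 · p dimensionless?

Sum the exponent of each base dimension across the product:
  M: 2·[D]_M + [Γ]_M − 2·[ṁ]_M − 2·[U]_M + [p]_M = 2·(0) + (1) − 2·(1) − 2·(0) + (1) = 0
  L: 2·[D]_L + [Γ]_L − 2·[ṁ]_L − 2·[U]_L + [p]_L = 2·(1) + (2) − 2·(0) − 2·(1) + (-1) = 1
  T: 2·[D]_T + [Γ]_T − 2·[ṁ]_T − 2·[U]_T + [p]_T = 2·(0) + (-2) − 2·(-1) − 2·(-1) + (-2) = 0
Net dimensions [L] ≠ [1] — not dimensionless.

no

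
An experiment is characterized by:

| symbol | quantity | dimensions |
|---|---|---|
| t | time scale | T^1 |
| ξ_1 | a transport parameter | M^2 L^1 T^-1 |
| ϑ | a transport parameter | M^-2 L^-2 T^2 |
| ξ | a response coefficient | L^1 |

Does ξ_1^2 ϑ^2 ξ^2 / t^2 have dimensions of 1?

yes

Sum the exponent of each base dimension across the product:
  M: −2·[t]_M + 2·[ξ_1]_M + 2·[ϑ]_M + 2·[ξ]_M = −2·(0) + 2·(2) + 2·(-2) + 2·(0) = 0
  L: −2·[t]_L + 2·[ξ_1]_L + 2·[ϑ]_L + 2·[ξ]_L = −2·(0) + 2·(1) + 2·(-2) + 2·(1) = 0
  T: −2·[t]_T + 2·[ξ_1]_T + 2·[ϑ]_T + 2·[ξ]_T = −2·(1) + 2·(-1) + 2·(2) + 2·(0) = 0
All base exponents vanish — dimensionless.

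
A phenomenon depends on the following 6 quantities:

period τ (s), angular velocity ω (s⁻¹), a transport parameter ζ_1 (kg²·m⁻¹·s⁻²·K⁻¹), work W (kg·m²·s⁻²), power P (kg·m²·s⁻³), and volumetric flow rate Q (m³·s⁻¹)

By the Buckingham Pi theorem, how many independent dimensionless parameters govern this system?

There are 6 variables and 4 base dimensions (M, L, T, Θ).
The dimension matrix has rank 4.
Independent dimensionless groups: 6 − 4 = 2.

2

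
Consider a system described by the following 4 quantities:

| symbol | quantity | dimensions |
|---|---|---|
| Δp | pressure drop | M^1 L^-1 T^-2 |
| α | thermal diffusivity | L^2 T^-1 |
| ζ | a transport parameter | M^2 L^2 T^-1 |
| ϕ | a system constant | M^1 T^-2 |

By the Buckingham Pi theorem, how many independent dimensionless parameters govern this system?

1

There are 4 variables and 3 base dimensions (M, L, T).
The dimension matrix has rank 3.
Independent dimensionless groups: 4 − 3 = 1.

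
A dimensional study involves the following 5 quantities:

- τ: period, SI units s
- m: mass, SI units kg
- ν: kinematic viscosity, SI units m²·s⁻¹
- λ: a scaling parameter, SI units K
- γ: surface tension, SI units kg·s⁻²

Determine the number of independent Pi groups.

There are 5 variables and 4 base dimensions (M, L, T, Θ).
The dimension matrix has rank 4.
Independent dimensionless groups: 5 − 4 = 1.

1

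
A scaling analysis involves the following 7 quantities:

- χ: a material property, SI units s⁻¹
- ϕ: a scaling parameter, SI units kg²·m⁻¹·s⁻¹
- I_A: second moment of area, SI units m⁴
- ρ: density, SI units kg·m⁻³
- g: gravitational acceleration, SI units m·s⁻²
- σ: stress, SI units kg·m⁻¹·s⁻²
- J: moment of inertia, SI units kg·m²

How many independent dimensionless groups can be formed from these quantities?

There are 7 variables and 3 base dimensions (M, L, T).
The dimension matrix has rank 3.
Independent dimensionless groups: 7 − 3 = 4.

4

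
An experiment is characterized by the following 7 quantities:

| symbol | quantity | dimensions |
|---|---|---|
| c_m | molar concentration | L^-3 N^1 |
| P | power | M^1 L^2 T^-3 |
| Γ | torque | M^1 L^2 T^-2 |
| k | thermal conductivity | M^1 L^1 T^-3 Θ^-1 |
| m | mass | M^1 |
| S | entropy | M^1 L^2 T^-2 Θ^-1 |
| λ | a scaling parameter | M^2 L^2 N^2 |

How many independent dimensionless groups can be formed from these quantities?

There are 7 variables and 5 base dimensions (M, L, T, Θ, N).
The dimension matrix has rank 5.
Independent dimensionless groups: 7 − 5 = 2.

2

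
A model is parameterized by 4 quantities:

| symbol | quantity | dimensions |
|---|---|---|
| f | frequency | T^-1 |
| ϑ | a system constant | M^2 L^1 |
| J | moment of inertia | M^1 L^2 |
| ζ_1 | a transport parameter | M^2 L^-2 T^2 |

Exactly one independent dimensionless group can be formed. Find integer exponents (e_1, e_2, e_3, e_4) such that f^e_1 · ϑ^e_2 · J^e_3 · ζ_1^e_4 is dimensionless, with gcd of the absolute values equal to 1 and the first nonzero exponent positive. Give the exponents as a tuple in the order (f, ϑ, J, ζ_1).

M: e_1·(0) + e_2·(2) + e_3·(1) + e_4·(2) = 0
L: e_1·(0) + e_2·(1) + e_3·(2) + e_4·(-2) = 0
T: e_1·(-1) + e_2·(0) + e_3·(0) + e_4·(2) = 0
Solving this homogeneous linear system for the smallest-integer solution (first nonzero entry positive) gives (2, -2, 2, 1).

(2, -2, 2, 1)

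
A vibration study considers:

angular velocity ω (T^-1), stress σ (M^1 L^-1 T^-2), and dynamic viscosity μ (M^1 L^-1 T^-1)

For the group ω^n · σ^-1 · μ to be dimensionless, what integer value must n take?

Balance the T exponent: (-1)·n from ω, plus −(-2) + (-1) = 1 from the rest, must sum to zero.
−n + 1 = 0, so n = 1.

1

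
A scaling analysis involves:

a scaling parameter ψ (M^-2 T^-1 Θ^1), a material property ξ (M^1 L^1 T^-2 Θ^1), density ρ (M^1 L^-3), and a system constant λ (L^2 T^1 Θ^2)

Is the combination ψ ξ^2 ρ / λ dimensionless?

no

Sum the exponent of each base dimension across the product:
  M: [ψ]_M + 2·[ξ]_M + [ρ]_M − [λ]_M = (-2) + 2·(1) + (1) − (0) = 1
  L: [ψ]_L + 2·[ξ]_L + [ρ]_L − [λ]_L = (0) + 2·(1) + (-3) − (2) = -3
  T: [ψ]_T + 2·[ξ]_T + [ρ]_T − [λ]_T = (-1) + 2·(-2) + (0) − (1) = -6
  Θ: [ψ]_Θ + 2·[ξ]_Θ + [ρ]_Θ − [λ]_Θ = (1) + 2·(1) + (0) − (2) = 1
Net dimensions [M L⁻³ T⁻⁶ Θ] ≠ [1] — not dimensionless.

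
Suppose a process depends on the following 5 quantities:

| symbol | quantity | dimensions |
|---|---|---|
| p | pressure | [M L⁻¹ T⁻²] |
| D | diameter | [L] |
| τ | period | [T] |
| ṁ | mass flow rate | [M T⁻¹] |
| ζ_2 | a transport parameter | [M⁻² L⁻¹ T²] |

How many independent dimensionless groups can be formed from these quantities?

There are 5 variables and 3 base dimensions (M, L, T).
The dimension matrix has rank 3.
Independent dimensionless groups: 5 − 3 = 2.

2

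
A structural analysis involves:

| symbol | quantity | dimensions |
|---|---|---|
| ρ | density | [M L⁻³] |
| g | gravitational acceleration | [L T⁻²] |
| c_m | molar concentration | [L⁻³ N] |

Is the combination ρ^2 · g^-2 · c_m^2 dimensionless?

Sum the exponent of each base dimension across the product:
  M: 2·[ρ]_M − 2·[g]_M + 2·[c_m]_M = 2·(1) − 2·(0) + 2·(0) = 2
  L: 2·[ρ]_L − 2·[g]_L + 2·[c_m]_L = 2·(-3) − 2·(1) + 2·(-3) = -14
  T: 2·[ρ]_T − 2·[g]_T + 2·[c_m]_T = 2·(0) − 2·(-2) + 2·(0) = 4
  N: 2·[ρ]_N − 2·[g]_N + 2·[c_m]_N = 2·(0) − 2·(0) + 2·(1) = 2
Net dimensions [M² L⁻¹⁴ T⁴ N²] ≠ [1] — not dimensionless.

no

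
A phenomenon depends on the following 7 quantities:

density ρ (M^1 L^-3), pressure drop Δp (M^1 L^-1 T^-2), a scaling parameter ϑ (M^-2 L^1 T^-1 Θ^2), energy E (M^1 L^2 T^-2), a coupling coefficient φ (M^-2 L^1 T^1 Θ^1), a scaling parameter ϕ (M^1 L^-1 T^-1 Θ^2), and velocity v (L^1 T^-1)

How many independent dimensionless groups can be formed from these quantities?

There are 7 variables and 4 base dimensions (M, L, T, Θ).
The dimension matrix has rank 4.
Independent dimensionless groups: 7 − 4 = 3.

3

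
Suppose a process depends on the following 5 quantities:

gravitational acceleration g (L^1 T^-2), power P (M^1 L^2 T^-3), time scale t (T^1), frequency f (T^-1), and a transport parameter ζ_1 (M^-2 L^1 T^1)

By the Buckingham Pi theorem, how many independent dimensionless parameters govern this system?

There are 5 variables and 3 base dimensions (M, L, T).
The dimension matrix has rank 3.
Independent dimensionless groups: 5 − 3 = 2.

2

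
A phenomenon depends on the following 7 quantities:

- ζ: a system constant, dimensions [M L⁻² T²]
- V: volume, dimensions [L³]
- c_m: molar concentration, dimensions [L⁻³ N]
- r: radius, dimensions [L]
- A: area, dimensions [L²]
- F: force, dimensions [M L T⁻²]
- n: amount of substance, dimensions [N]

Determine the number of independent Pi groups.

3

There are 7 variables and 4 base dimensions (M, L, T, N).
The dimension matrix has rank 4.
Independent dimensionless groups: 7 − 4 = 3.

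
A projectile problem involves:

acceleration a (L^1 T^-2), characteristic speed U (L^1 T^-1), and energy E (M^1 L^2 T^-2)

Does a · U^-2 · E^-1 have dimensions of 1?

Sum the exponent of each base dimension across the product:
  M: [a]_M − 2·[U]_M − [E]_M = (0) − 2·(0) − (1) = -1
  L: [a]_L − 2·[U]_L − [E]_L = (1) − 2·(1) − (2) = -3
  T: [a]_T − 2·[U]_T − [E]_T = (-2) − 2·(-1) − (-2) = 2
Net dimensions [M⁻¹ L⁻³ T²] ≠ [1] — not dimensionless.

no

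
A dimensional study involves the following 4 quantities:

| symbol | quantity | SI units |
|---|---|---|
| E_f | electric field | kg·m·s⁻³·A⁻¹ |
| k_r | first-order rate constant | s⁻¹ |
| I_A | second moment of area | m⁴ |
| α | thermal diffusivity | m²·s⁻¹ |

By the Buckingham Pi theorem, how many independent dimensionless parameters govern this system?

There are 4 variables and 4 base dimensions (M, L, T, I).
The dimension matrix has rank 3 (less than 4: the dimension vectors are linearly dependent).
Independent dimensionless groups: 4 − 3 = 1.

1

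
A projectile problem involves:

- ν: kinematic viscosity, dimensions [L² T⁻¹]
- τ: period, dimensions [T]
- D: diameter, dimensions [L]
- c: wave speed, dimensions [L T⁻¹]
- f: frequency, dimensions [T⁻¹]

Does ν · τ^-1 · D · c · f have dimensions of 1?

Sum the exponent of each base dimension across the product:
  L: [ν]_L − [τ]_L + [D]_L + [c]_L + [f]_L = (2) − (0) + (1) + (1) + (0) = 4
  T: [ν]_T − [τ]_T + [D]_T + [c]_T + [f]_T = (-1) − (1) + (0) + (-1) + (-1) = -4
Net dimensions [L⁴ T⁻⁴] ≠ [1] — not dimensionless.

no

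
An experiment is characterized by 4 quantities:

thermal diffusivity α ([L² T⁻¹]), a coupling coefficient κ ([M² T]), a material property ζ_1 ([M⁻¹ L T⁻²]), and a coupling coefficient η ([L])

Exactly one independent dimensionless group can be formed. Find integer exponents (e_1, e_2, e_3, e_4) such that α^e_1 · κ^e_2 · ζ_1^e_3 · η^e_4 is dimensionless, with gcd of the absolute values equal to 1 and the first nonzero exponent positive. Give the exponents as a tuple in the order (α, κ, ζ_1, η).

M: e_1·(0) + e_2·(2) + e_3·(-1) + e_4·(0) = 0
L: e_1·(2) + e_2·(0) + e_3·(1) + e_4·(1) = 0
T: e_1·(-1) + e_2·(1) + e_3·(-2) + e_4·(0) = 0
Solving this homogeneous linear system for the smallest-integer solution (first nonzero entry positive) gives (3, -1, -2, -4).

(3, -1, -2, -4)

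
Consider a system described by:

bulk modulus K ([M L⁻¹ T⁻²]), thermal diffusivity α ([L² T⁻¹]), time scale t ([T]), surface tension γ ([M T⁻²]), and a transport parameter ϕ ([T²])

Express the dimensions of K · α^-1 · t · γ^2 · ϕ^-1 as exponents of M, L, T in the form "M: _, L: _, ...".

M: 3, L: -3, T: -6

Collect each base-dimension exponent across the product:
  M: (1) − (0) + (0) + 2·(1) − (0) = 3
  L: (-1) − (2) + (0) + 2·(0) − (0) = -3
  T: (-2) − (-1) + (1) + 2·(-2) − (2) = -6
So the dimensions are [M³ L⁻³ T⁻⁶].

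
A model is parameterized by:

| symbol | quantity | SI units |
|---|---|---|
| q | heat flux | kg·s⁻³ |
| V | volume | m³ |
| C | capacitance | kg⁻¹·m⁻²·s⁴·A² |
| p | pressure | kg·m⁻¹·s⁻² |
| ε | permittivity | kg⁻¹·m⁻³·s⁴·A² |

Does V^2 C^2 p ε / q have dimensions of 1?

no

Sum the exponent of each base dimension across the product:
  M: −[q]_M + 2·[V]_M + 2·[C]_M + [p]_M + [ε]_M = −(1) + 2·(0) + 2·(-1) + (1) + (-1) = -3
  L: −[q]_L + 2·[V]_L + 2·[C]_L + [p]_L + [ε]_L = −(0) + 2·(3) + 2·(-2) + (-1) + (-3) = -2
  T: −[q]_T + 2·[V]_T + 2·[C]_T + [p]_T + [ε]_T = −(-3) + 2·(0) + 2·(4) + (-2) + (4) = 13
  I: −[q]_I + 2·[V]_I + 2·[C]_I + [p]_I + [ε]_I = −(0) + 2·(0) + 2·(2) + (0) + (2) = 6
Net dimensions [M⁻³ L⁻² T¹³ I⁶] ≠ [1] — not dimensionless.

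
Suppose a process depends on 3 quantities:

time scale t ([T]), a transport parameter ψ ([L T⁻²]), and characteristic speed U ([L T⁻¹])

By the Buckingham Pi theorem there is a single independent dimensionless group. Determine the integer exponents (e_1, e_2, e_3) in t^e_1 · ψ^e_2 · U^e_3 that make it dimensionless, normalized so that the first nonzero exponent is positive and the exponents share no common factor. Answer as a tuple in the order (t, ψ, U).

(1, 1, -1)

L: e_1·(0) + e_2·(1) + e_3·(1) = 0
T: e_1·(1) + e_2·(-2) + e_3·(-1) = 0
Solving this homogeneous linear system for the smallest-integer solution (first nonzero entry positive) gives (1, 1, -1).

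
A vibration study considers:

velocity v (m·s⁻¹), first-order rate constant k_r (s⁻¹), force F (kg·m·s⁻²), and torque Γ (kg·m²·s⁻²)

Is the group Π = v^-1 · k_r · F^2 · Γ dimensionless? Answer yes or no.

no

Sum the exponent of each base dimension across the product:
  M: −[v]_M + [k_r]_M + 2·[F]_M + [Γ]_M = −(0) + (0) + 2·(1) + (1) = 3
  L: −[v]_L + [k_r]_L + 2·[F]_L + [Γ]_L = −(1) + (0) + 2·(1) + (2) = 3
  T: −[v]_T + [k_r]_T + 2·[F]_T + [Γ]_T = −(-1) + (-1) + 2·(-2) + (-2) = -6
Net dimensions [M³ L³ T⁻⁶] ≠ [1] — not dimensionless.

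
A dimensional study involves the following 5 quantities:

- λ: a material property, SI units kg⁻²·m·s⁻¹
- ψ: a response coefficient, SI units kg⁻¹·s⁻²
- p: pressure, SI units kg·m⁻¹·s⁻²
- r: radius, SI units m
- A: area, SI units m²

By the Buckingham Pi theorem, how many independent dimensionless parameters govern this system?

2

There are 5 variables and 3 base dimensions (M, L, T).
The dimension matrix has rank 3.
Independent dimensionless groups: 5 − 3 = 2.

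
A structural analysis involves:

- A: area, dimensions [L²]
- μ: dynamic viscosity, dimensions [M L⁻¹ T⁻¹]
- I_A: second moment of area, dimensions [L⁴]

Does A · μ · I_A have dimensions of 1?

no

Sum the exponent of each base dimension across the product:
  M: [A]_M + [μ]_M + [I_A]_M = (0) + (1) + (0) = 1
  L: [A]_L + [μ]_L + [I_A]_L = (2) + (-1) + (4) = 5
  T: [A]_T + [μ]_T + [I_A]_T = (0) + (-1) + (0) = -1
Net dimensions [M L⁵ T⁻¹] ≠ [1] — not dimensionless.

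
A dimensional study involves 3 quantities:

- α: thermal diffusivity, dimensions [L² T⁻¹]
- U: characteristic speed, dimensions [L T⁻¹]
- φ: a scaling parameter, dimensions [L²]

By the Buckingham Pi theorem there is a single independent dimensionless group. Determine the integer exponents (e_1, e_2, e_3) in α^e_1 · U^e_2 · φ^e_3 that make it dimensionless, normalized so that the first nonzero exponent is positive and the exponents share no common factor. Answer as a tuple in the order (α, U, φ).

L: e_1·(2) + e_2·(1) + e_3·(2) = 0
T: e_1·(-1) + e_2·(-1) + e_3·(0) = 0
Solving this homogeneous linear system for the smallest-integer solution (first nonzero entry positive) gives (2, -2, -1).

(2, -2, -1)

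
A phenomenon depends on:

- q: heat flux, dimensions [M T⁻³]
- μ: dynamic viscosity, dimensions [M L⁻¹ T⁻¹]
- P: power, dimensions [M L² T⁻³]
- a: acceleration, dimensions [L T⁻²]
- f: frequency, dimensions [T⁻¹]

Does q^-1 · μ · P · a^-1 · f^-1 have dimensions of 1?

Sum the exponent of each base dimension across the product:
  M: −[q]_M + [μ]_M + [P]_M − [a]_M − [f]_M = −(1) + (1) + (1) − (0) − (0) = 1
  L: −[q]_L + [μ]_L + [P]_L − [a]_L − [f]_L = −(0) + (-1) + (2) − (1) − (0) = 0
  T: −[q]_T + [μ]_T + [P]_T − [a]_T − [f]_T = −(-3) + (-1) + (-3) − (-2) − (-1) = 2
Net dimensions [M T²] ≠ [1] — not dimensionless.

no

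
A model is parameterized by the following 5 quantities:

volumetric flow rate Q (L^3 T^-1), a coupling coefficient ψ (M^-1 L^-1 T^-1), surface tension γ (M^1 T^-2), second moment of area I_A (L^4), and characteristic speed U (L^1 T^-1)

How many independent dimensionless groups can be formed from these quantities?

There are 5 variables and 3 base dimensions (M, L, T).
The dimension matrix has rank 3.
Independent dimensionless groups: 5 − 3 = 2.

2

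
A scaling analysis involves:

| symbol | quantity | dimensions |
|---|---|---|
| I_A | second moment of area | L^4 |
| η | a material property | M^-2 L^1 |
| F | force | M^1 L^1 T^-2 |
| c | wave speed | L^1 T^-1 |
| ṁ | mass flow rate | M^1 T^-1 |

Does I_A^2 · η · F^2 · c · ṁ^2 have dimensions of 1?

no

Sum the exponent of each base dimension across the product:
  M: 2·[I_A]_M + [η]_M + 2·[F]_M + [c]_M + 2·[ṁ]_M = 2·(0) + (-2) + 2·(1) + (0) + 2·(1) = 2
  L: 2·[I_A]_L + [η]_L + 2·[F]_L + [c]_L + 2·[ṁ]_L = 2·(4) + (1) + 2·(1) + (1) + 2·(0) = 12
  T: 2·[I_A]_T + [η]_T + 2·[F]_T + [c]_T + 2·[ṁ]_T = 2·(0) + (0) + 2·(-2) + (-1) + 2·(-1) = -7
Net dimensions [M² L¹² T⁻⁷] ≠ [1] — not dimensionless.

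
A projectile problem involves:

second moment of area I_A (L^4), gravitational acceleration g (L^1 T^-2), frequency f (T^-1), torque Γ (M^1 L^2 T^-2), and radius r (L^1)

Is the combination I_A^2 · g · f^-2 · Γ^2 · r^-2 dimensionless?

no

Sum the exponent of each base dimension across the product:
  M: 2·[I_A]_M + [g]_M − 2·[f]_M + 2·[Γ]_M − 2·[r]_M = 2·(0) + (0) − 2·(0) + 2·(1) − 2·(0) = 2
  L: 2·[I_A]_L + [g]_L − 2·[f]_L + 2·[Γ]_L − 2·[r]_L = 2·(4) + (1) − 2·(0) + 2·(2) − 2·(1) = 11
  T: 2·[I_A]_T + [g]_T − 2·[f]_T + 2·[Γ]_T − 2·[r]_T = 2·(0) + (-2) − 2·(-1) + 2·(-2) − 2·(0) = -4
Net dimensions [M² L¹¹ T⁻⁴] ≠ [1] — not dimensionless.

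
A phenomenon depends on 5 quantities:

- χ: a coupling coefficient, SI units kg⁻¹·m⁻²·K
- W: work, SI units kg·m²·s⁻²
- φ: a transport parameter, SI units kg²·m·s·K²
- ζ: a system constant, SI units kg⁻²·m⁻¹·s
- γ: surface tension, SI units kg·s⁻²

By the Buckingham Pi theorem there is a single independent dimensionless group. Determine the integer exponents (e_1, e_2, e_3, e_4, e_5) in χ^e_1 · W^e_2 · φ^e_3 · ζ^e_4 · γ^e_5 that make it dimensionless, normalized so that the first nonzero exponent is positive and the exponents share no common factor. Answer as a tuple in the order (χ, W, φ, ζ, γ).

M: e_1·(-1) + e_2·(1) + e_3·(2) + e_4·(-2) + e_5·(1) = 0
L: e_1·(-2) + e_2·(2) + e_3·(1) + e_4·(-1) + e_5·(0) = 0
T: e_1·(0) + e_2·(-2) + e_3·(1) + e_4·(1) + e_5·(-2) = 0
Θ: e_1·(1) + e_2·(0) + e_3·(2) + e_4·(0) + e_5·(0) = 0
Solving this homogeneous linear system for the smallest-integer solution (first nonzero entry positive) gives (2, 1, -1, -3, -3).

(2, 1, -1, -3, -3)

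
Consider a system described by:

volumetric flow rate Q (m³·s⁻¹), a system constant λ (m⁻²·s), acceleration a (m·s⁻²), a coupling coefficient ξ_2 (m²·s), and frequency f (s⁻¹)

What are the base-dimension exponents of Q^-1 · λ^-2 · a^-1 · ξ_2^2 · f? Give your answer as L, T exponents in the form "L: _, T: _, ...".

L: 4, T: 2

Collect each base-dimension exponent across the product:
  L: −(3) − 2·(-2) − (1) + 2·(2) + (0) = 4
  T: −(-1) − 2·(1) − (-2) + 2·(1) + (-1) = 2
So the dimensions are [L⁴ T²].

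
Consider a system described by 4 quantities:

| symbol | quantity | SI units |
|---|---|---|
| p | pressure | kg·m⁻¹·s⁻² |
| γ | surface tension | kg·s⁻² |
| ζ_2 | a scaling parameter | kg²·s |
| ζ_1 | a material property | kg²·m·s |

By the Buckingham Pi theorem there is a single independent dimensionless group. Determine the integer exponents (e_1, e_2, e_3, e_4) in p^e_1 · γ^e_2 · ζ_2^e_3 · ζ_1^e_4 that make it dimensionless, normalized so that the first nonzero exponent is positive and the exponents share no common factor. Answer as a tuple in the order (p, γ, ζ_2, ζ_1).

(1, -1, -1, 1)

M: e_1·(1) + e_2·(1) + e_3·(2) + e_4·(2) = 0
L: e_1·(-1) + e_2·(0) + e_3·(0) + e_4·(1) = 0
T: e_1·(-2) + e_2·(-2) + e_3·(1) + e_4·(1) = 0
Solving this homogeneous linear system for the smallest-integer solution (first nonzero entry positive) gives (1, -1, -1, 1).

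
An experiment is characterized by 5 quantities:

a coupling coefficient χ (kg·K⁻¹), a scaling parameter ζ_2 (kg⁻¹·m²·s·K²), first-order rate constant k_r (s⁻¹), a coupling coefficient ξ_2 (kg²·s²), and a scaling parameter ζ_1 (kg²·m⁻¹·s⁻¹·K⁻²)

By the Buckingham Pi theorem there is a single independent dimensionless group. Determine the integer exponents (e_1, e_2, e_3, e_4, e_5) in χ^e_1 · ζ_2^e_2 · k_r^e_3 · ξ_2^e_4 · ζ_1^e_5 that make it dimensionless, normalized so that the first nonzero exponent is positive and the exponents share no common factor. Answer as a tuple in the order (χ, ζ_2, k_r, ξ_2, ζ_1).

(4, -2, 4, 1, -4)

M: e_1·(1) + e_2·(-1) + e_3·(0) + e_4·(2) + e_5·(2) = 0
L: e_1·(0) + e_2·(2) + e_3·(0) + e_4·(0) + e_5·(-1) = 0
T: e_1·(0) + e_2·(1) + e_3·(-1) + e_4·(2) + e_5·(-1) = 0
Θ: e_1·(-1) + e_2·(2) + e_3·(0) + e_4·(0) + e_5·(-2) = 0
Solving this homogeneous linear system for the smallest-integer solution (first nonzero entry positive) gives (4, -2, 4, 1, -4).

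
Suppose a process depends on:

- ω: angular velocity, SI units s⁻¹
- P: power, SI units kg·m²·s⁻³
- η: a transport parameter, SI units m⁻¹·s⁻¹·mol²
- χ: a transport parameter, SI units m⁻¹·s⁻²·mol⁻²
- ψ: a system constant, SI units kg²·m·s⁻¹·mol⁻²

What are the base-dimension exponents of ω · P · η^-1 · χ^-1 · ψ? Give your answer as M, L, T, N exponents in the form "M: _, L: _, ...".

M: 3, L: 5, T: -2, N: -2

Collect each base-dimension exponent across the product:
  M: (0) + (1) − (0) − (0) + (2) = 3
  L: (0) + (2) − (-1) − (-1) + (1) = 5
  T: (-1) + (-3) − (-1) − (-2) + (-1) = -2
  N: (0) + (0) − (2) − (-2) + (-2) = -2
So the dimensions are [M³ L⁵ T⁻² N⁻²].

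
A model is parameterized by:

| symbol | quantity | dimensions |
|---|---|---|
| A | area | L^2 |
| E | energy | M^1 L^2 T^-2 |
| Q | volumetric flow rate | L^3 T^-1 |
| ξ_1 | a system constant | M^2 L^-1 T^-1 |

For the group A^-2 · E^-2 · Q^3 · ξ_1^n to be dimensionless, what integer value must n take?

1

Balance the M exponent: (2)·n from ξ_1, plus −2·(0) − 2·(1) + 3·(0) = -2 from the rest, must sum to zero.
2n − 2 = 0, so n = 1.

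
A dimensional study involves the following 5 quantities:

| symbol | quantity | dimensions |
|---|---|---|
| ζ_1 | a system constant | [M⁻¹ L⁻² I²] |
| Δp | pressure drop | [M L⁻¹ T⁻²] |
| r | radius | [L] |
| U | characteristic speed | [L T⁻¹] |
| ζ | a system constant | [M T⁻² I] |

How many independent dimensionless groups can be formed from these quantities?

There are 5 variables and 4 base dimensions (M, L, T, I).
The dimension matrix has rank 4.
Independent dimensionless groups: 5 − 4 = 1.

1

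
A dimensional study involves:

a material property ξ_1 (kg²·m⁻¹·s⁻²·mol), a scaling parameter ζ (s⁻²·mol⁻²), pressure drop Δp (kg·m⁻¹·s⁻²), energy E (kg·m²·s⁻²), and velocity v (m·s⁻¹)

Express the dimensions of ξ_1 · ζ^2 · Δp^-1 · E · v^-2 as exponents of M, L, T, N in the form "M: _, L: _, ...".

M: 2, L: 0, T: -4, N: -3

Collect each base-dimension exponent across the product:
  M: (2) + 2·(0) − (1) + (1) − 2·(0) = 2
  L: (-1) + 2·(0) − (-1) + (2) − 2·(1) = 0
  T: (-2) + 2·(-2) − (-2) + (-2) − 2·(-1) = -4
  N: (1) + 2·(-2) − (0) + (0) − 2·(0) = -3
So the dimensions are [M² T⁻⁴ N⁻³].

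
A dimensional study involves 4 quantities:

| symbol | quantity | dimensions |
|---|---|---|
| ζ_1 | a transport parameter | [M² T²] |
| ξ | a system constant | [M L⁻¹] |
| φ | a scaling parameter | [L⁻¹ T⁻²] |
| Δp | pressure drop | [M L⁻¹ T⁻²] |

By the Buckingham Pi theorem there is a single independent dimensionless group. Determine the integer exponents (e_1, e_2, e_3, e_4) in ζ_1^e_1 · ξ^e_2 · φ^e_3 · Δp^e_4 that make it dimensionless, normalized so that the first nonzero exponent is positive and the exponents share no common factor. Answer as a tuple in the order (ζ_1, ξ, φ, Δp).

M: e_1·(2) + e_2·(1) + e_3·(0) + e_4·(1) = 0
L: e_1·(0) + e_2·(-1) + e_3·(-1) + e_4·(-1) = 0
T: e_1·(2) + e_2·(0) + e_3·(-2) + e_4·(-2) = 0
Solving this homogeneous linear system for the smallest-integer solution (first nonzero entry positive) gives (1, -1, 2, -1).

(1, -1, 2, -1)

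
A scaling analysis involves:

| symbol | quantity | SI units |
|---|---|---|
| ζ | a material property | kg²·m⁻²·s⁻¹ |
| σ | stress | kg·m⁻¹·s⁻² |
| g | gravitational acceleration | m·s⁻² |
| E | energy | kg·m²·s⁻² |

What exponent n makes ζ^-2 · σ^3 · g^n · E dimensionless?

-3

Balance the L exponent: (1)·n from g, plus −2·(-2) + 3·(-1) + (2) = 3 from the rest, must sum to zero.
n + 3 = 0, so n = -3.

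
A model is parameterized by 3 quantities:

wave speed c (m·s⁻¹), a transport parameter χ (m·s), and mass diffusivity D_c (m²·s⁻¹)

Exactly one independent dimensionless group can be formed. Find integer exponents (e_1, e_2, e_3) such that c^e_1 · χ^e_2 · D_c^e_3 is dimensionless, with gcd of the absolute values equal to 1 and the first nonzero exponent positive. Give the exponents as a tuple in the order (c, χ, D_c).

L: e_1·(1) + e_2·(1) + e_3·(2) = 0
T: e_1·(-1) + e_2·(1) + e_3·(-1) = 0
Solving this homogeneous linear system for the smallest-integer solution (first nonzero entry positive) gives (3, 1, -2).

(3, 1, -2)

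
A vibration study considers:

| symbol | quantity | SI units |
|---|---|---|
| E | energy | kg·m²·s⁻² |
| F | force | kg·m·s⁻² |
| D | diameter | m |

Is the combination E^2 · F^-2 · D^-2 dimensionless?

yes

Sum the exponent of each base dimension across the product:
  M: 2·[E]_M − 2·[F]_M − 2·[D]_M = 2·(1) − 2·(1) − 2·(0) = 0
  L: 2·[E]_L − 2·[F]_L − 2·[D]_L = 2·(2) − 2·(1) − 2·(1) = 0
  T: 2·[E]_T − 2·[F]_T − 2·[D]_T = 2·(-2) − 2·(-2) − 2·(0) = 0
All base exponents vanish — dimensionless.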